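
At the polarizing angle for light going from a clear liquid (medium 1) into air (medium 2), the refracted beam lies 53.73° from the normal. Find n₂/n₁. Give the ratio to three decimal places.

n₂/n₁ ≈ 0.734

At Brewster incidence θ_B = 90° − θ_t = 90° − 53.73° = 36.27°.
tan θ_B = n₂/n₁, so n₂/n₁ = tan 36.27° = 0.734.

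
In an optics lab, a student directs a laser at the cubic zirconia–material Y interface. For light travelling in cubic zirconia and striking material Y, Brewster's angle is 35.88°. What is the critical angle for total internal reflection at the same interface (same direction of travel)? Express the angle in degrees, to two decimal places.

n₂/n₁ = tan 35.88° = 0.7233; the critical angle satisfies sin θ_c = n₂/n₁.
θ_c = arcsin(0.7233) = 46.33°.

θ_c ≈ 46.33°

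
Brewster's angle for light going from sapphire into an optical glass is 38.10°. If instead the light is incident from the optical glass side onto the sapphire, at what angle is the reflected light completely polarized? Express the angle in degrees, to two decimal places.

tan θ_B' = n₁/n₂ = 1/tan θ_B, so θ_B' = 90° − θ_B.
θ_B' = 90° − 38.10° = 51.90°.

θ_B' ≈ 51.90°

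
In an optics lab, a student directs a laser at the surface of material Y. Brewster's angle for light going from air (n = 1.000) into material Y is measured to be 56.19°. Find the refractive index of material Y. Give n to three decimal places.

n ≈ 1.493

At Brewster's angle, tan θ_B = n₂/n₁ with n₁ on the incident side (air) and n₂ on the transmitted side (material Y).
n₂ = n₁ tan θ_B = 1.000 × tan 56.19° = 1.493.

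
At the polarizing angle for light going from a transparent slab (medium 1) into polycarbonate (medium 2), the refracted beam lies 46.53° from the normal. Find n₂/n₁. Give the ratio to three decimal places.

n₂/n₁ ≈ 0.948

θ_B + θ_t = 90°, so θ_B = 90° − 46.53° = 43.47°.
Then n₂/n₁ = tan θ_B = tan 43.47° = 0.948.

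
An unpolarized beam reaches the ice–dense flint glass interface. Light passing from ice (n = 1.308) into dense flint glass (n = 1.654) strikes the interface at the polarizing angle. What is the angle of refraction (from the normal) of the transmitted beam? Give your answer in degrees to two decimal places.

θ_t ≈ 38.34°

tan θ_B = n₂/n₁ = 1.654/1.308 = 1.2645, so θ_B = 51.66°.
Since θ_B + θ_t = 90° at Brewster incidence, θ_t = 90° − 51.66° = 38.34°.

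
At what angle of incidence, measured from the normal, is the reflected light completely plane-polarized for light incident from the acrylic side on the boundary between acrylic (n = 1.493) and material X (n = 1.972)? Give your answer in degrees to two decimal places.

The reflected p-component vanishes when tan θ_B = n₂/n₁.
Brewster's condition: tan θ_B = n₂/n₁ = 1.972/1.493 = 1.3208. Taking the arctangent, θ_B = 52.87°.

θ_B ≈ 52.87°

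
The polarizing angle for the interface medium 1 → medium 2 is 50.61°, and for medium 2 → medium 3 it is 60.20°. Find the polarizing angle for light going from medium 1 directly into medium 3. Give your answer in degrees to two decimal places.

θ_B ≈ 64.81°

n₂/n₁ = tan 50.61° = 1.2179 and n₃/n₂ = tan 60.20° = 1.7461.
n₃/n₁ = 2.1265. Then tan θ_B(1→3) = n₃/n₁, so θ_B(1→3) = arctan(2.1265) = 64.81°.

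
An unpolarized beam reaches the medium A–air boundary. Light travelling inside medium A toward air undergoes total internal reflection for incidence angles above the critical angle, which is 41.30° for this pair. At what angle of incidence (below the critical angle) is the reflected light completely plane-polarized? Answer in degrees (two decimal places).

At the critical angle sin θ_c = n₂/n₁, giving n₂/n₁ = sin 41.30° = 0.6600.
Then tan θ_B = n₂/n₁ = 0.6600, so θ_B = arctan 0.6600 = 33.42°.

θ_B ≈ 33.42°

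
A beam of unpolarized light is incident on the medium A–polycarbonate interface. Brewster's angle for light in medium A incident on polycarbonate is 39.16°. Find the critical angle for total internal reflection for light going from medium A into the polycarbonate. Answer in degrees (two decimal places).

n₂/n₁ = tan 39.16° = 0.8144; the critical angle satisfies sin θ_c = n₂/n₁.
θ_c = arcsin(0.8144) = 54.53°.

θ_c ≈ 54.53°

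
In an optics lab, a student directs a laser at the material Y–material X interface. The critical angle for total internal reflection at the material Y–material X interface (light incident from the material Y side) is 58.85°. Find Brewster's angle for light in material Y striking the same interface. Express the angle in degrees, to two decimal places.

At the critical angle sin θ_c = n₂/n₁, giving n₂/n₁ = sin 58.85° = 0.8558.
Then tan θ_B = n₂/n₁ = 0.8558, so θ_B = arctan 0.8558 = 40.56°.

θ_B ≈ 40.56°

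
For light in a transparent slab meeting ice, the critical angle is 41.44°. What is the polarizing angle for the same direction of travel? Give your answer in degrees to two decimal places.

At the critical angle sin θ_c = n₂/n₁, giving n₂/n₁ = sin 41.44° = 0.6618.
Then tan θ_B = n₂/n₁ = 0.6618, so θ_B = arctan 0.6618 = 33.50°.

θ_B ≈ 33.50°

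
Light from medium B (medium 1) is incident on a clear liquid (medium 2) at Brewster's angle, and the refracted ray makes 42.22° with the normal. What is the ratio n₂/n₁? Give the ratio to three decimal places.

θ_B + θ_t = 90°, so θ_B = 90° − 42.22° = 47.78°.
Then n₂/n₁ = tan θ_B = tan 47.78° = 1.102.

n₂/n₁ ≈ 1.102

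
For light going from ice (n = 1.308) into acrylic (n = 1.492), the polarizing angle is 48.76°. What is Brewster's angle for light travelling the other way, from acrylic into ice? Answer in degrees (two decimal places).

The two Brewster angles are complementary: θ_B' = 90° − θ_B = 90° − 48.76° = 41.24°.

θ_B' ≈ 41.24°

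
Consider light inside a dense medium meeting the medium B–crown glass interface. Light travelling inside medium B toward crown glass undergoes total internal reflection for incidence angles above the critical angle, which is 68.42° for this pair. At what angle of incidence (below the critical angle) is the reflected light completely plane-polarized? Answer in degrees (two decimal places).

θ_B ≈ 42.92°

n₂/n₁ = sin θ_c = sin 68.42° = 0.9299.
tan θ_B equals the same ratio, so θ_B = arctan(0.9299) = 42.92°.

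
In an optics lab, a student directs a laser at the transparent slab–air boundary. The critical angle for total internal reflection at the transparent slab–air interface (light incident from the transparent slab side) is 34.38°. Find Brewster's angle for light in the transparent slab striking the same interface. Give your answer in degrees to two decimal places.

sin θ_c = n₂/n₁, so n₂/n₁ = sin 34.38° = 0.5647.
Brewster: tan θ_B = n₂/n₁ = 0.5647.
θ_B = arctan(0.5647) = 29.45°.

θ_B ≈ 29.45°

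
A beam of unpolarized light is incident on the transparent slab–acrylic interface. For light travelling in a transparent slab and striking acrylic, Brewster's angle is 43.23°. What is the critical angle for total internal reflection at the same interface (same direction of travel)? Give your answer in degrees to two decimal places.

θ_c ≈ 70.06°

n₂/n₁ = tan 43.23° = 0.9400; the critical angle satisfies sin θ_c = n₂/n₁.
θ_c = arcsin(0.9400) = 70.06°.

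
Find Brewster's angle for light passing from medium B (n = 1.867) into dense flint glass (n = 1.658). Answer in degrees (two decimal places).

θ_B ≈ 41.61°

Here n₂/n₁ = 1.658/1.867 = 0.8881, and Brewster's law gives tan θ_B = n₂/n₁.
So θ_B = arctan 0.8881 = 41.61°.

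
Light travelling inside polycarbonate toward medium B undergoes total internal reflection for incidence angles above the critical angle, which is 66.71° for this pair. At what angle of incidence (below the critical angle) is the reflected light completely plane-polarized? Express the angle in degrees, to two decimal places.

n₂/n₁ = sin θ_c = sin 66.71° = 0.9185.
tan θ_B equals the same ratio, so θ_B = arctan(0.9185) = 42.57°.

θ_B ≈ 42.57°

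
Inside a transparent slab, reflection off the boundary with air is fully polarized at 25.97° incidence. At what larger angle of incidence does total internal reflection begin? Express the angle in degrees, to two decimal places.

From Brewster, n₂/n₁ = tan θ_B = tan 25.97° = 0.4871.
Then sin θ_c = n₂/n₁ = 0.4871, so θ_c = arcsin 0.4871 = 29.15°.

θ_c ≈ 29.15°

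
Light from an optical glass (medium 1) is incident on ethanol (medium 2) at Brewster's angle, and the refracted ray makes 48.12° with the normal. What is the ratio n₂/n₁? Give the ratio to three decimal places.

n₂/n₁ ≈ 0.897

At Brewster incidence θ_B = 90° − θ_t = 90° − 48.12° = 41.88°.
tan θ_B = n₂/n₁, so n₂/n₁ = tan 41.88° = 0.897.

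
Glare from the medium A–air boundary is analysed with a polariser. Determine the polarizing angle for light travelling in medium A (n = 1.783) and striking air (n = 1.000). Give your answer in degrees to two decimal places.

The reflected p-component vanishes when tan θ_B = n₂/n₁.
tan θ_B = n₂/n₁ = 1.000/1.783 = 0.5609.
θ_B = arctan(0.5609) = 29.29°.

θ_B ≈ 29.29°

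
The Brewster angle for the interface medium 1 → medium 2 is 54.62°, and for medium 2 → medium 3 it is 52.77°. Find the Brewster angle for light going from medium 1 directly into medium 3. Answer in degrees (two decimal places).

Each Brewster angle gives a ratio: n₂/n₁ = tan 54.62° = 1.4082, n₃/n₂ = tan 52.77° = 1.3160.
So n₃/n₁ = (n₂/n₁)(n₃/n₂) = 1.4082 × 1.3160 = 1.8532.
θ_B(1→3) = arctan(1.8532) = 61.65°.

θ_B ≈ 61.65°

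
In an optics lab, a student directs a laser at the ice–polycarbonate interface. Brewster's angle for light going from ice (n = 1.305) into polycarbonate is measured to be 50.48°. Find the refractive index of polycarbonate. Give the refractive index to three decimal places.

n ≈ 1.582

Brewster's law: tan θ_B = n₂/n₁ (light incident in ice, refracted into polycarbonate).
n₂ = n₁ tan θ_B = 1.305 × tan 50.48° = 1.582.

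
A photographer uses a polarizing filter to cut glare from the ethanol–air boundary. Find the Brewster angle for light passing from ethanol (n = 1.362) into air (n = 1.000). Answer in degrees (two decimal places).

θ_B ≈ 36.29°

The reflected p-component vanishes when tan θ_B = n₂/n₁.
tan θ_B = n₂/n₁ = 1.000/1.362 = 0.7342. Taking the arctangent, θ_B = 36.29°.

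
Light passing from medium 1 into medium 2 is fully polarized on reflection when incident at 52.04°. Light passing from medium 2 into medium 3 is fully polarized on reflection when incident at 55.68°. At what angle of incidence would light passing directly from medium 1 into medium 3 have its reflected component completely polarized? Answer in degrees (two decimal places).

θ_B ≈ 61.96°

tan θ_B(1→2) = n₂/n₁ = tan 52.04° = 1.2818.
tan θ_B(2→3) = n₃/n₂ = tan 55.68° = 1.4648.
So n₃/n₁ = (n₂/n₁)(n₃/n₂) = 1.2818 × 1.4648 = 1.8776.
θ_B(1→3) = arctan(1.8776) = 61.96°.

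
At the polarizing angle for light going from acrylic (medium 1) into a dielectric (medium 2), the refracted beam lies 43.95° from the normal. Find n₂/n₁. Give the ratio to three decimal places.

θ_B + θ_t = 90°, so θ_B = 90° − 43.95° = 46.05°.
Then n₂/n₁ = tan θ_B = tan 46.05° = 1.037.

n₂/n₁ ≈ 1.037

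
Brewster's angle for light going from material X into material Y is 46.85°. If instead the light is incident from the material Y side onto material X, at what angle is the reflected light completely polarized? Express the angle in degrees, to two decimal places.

tan θ_B' = n₁/n₂ = 1/tan θ_B, so θ_B' = 90° − θ_B.
θ_B' = 90° − 46.85° = 43.15°.

θ_B' ≈ 43.15°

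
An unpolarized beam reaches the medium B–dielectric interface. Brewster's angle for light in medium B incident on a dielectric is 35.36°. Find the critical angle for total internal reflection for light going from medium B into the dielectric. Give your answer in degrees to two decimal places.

tan θ_B = n₂/n₁ = tan 35.36° = 0.7096.
Total internal reflection: sin θ_c = n₂/n₁ = 0.7096.
θ_c = arcsin(0.7096) = 45.20°.

θ_c ≈ 45.20°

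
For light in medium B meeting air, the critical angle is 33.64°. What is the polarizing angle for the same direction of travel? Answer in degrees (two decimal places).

θ_B ≈ 28.99°

sin θ_c = n₂/n₁, so n₂/n₁ = sin 33.64° = 0.5540.
Brewster: tan θ_B = n₂/n₁ = 0.5540.
θ_B = arctan(0.5540) = 28.99°.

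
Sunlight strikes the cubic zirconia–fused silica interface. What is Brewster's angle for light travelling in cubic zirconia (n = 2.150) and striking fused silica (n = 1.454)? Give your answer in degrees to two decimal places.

Brewster's condition: tan θ_B = n₂/n₁ = 1.454/2.150 = 0.6763.
θ_B = arctan(0.6763) = 34.07°.

θ_B ≈ 34.07°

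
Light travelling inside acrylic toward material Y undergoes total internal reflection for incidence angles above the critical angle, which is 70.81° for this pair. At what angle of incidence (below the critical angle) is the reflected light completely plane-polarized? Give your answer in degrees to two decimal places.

At the critical angle sin θ_c = n₂/n₁, giving n₂/n₁ = sin 70.81° = 0.9444.
Then tan θ_B = n₂/n₁ = 0.9444, so θ_B = arctan 0.9444 = 43.36°.

θ_B ≈ 43.36°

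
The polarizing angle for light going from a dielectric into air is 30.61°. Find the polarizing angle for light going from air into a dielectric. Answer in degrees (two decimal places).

Reversing the direction swaps n₁ and n₂, so tan θ_B' = 1/tan θ_B and θ_B' = 90° − θ_B.
Hence θ_B' = 90° − 30.61° = 59.39°.

θ_B' ≈ 59.39°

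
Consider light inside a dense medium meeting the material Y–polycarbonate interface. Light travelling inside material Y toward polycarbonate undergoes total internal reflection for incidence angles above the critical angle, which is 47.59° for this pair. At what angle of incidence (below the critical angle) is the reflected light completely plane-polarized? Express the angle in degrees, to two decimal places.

θ_B ≈ 36.44°

sin θ_c = n₂/n₁, so n₂/n₁ = sin 47.59° = 0.7383.
Brewster: tan θ_B = n₂/n₁ = 0.7383.
θ_B = arctan(0.7383) = 36.44°.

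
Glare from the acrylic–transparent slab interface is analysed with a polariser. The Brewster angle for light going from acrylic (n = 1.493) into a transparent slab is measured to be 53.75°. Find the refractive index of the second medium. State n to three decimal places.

At the Brewster angle, tan θ_B = n₂/n₁ with n₁ on the incident side (acrylic) and n₂ on the transmitted side (a transparent slab).
n₂ = n₁ tan θ_B = 1.493 × tan 53.75° = 2.036.

n ≈ 2.036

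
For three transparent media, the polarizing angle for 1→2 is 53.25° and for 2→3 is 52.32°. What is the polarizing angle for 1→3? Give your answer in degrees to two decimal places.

tan θ_B(1→2) = n₂/n₁ = tan 53.25° = 1.3392.
tan θ_B(2→3) = n₃/n₂ = tan 52.32° = 1.2948.
So n₃/n₁ = (n₂/n₁)(n₃/n₂) = 1.3392 × 1.2948 = 1.7339.
θ_B(1→3) = arctan(1.7339) = 60.03°.

θ_B ≈ 60.03°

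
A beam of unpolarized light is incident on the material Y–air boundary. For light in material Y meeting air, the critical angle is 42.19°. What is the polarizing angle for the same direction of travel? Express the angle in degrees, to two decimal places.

sin θ_c = n₂/n₁, so n₂/n₁ = sin 42.19° = 0.6716.
Brewster: tan θ_B = n₂/n₁ = 0.6716.
θ_B = arctan(0.6716) = 33.88°.

θ_B ≈ 33.88°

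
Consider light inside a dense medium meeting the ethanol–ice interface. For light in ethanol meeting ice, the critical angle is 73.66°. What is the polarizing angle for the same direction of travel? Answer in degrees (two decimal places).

n₂/n₁ = sin θ_c = sin 73.66° = 0.9596.
tan θ_B equals the same ratio, so θ_B = arctan(0.9596) = 43.82°.

θ_B ≈ 43.82°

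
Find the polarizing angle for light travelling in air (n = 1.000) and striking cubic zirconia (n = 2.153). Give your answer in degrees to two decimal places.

θ_B ≈ 65.09°

Here n₂/n₁ = 2.153/1.000 = 2.1530, and Brewster's law gives tan θ_B = n₂/n₁.
So θ_B = arctan 2.1530 = 65.09°.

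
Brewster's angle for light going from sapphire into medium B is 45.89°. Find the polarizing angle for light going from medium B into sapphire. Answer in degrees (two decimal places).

θ_B' ≈ 44.11°

The two Brewster angles are complementary: θ_B' = 90° − θ_B = 90° − 45.89° = 44.11°.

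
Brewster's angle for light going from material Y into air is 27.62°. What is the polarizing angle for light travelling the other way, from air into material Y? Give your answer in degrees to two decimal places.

θ_B' ≈ 62.38°

Reversing the direction swaps n₁ and n₂, so tan θ_B' = 1/tan θ_B and θ_B' = 90° − θ_B.
Hence θ_B' = 90° − 27.62° = 62.38°.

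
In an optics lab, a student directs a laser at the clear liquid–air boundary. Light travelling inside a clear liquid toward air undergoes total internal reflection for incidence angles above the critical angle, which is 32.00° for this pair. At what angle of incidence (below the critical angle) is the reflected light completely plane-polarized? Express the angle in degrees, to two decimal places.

θ_B ≈ 27.92°

n₂/n₁ = sin θ_c = sin 32.00° = 0.5299.
tan θ_B equals the same ratio, so θ_B = arctan(0.5299) = 27.92°.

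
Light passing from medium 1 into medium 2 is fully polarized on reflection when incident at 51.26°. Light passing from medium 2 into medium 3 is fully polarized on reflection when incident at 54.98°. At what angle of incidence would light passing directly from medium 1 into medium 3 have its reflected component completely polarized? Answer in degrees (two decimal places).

θ_B ≈ 60.66°

n₂/n₁ = tan 51.26° = 1.2464 and n₃/n₂ = tan 54.98° = 1.4271.
So n₃/n₁ = (n₂/n₁)(n₃/n₂) = 1.2464 × 1.4271 = 1.7788.
θ_B(1→3) = arctan(1.7788) = 60.66°.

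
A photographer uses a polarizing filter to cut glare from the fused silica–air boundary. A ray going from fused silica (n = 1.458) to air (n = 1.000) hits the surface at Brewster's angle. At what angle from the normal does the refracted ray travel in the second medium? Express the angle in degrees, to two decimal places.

θ_t ≈ 55.55°

θ_B = arctan(n₂/n₁) = arctan(1.000/1.458) = 34.45°.
At Brewster's angle the reflected and refracted rays are perpendicular, so θ_t = 90° − θ_B = 90° − 34.45° = 55.55°.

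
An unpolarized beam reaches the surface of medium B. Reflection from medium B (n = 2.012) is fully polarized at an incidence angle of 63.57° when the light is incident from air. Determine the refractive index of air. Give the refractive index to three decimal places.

n ≈ 1.000

Brewster's law: tan θ_B = n₂/n₁ (light incident in air, refracted into medium B).
n₁ = n₂ / tan θ_B = 2.012 / tan 63.57° = 1.000.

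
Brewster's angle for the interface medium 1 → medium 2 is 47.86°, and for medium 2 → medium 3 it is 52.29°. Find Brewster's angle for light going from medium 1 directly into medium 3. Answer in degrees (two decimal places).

θ_B ≈ 55.02°

Each Brewster angle gives a ratio: n₂/n₁ = tan 47.86° = 1.1052, n₃/n₂ = tan 52.29° = 1.2934.
Multiplying, n₃/n₁ = 1.1052 × 1.2934 = 1.4294, and θ_B(1→3) = arctan 1.4294 = 55.02°.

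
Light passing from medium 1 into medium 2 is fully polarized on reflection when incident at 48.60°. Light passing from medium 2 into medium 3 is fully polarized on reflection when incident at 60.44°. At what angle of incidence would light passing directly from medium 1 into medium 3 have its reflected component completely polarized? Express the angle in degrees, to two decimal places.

θ_B ≈ 63.43°

tan θ_B(1→2) = n₂/n₁ = tan 48.60° = 1.1343.
tan θ_B(2→3) = n₃/n₂ = tan 60.44° = 1.7632.
n₃/n₁ = 1.9999. Then tan θ_B(1→3) = n₃/n₁, so θ_B(1→3) = arctan(1.9999) = 63.43°.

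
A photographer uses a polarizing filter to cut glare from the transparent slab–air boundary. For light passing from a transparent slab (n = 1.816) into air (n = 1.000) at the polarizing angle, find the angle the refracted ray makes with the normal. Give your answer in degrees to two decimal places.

θ_t ≈ 61.16°

tan θ_B = n₂/n₁ = 1.000/1.816 = 0.5507, so θ_B = 28.84°.
Since θ_B + θ_t = 90° at Brewster incidence, θ_t = 90° − 28.84° = 61.16°.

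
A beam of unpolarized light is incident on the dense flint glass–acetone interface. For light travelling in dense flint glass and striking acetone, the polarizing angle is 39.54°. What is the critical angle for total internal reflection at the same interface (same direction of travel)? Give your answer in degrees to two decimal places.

θ_c ≈ 55.64°

n₂/n₁ = tan 39.54° = 0.8255; the critical angle satisfies sin θ_c = n₂/n₁.
θ_c = arcsin(0.8255) = 55.64°.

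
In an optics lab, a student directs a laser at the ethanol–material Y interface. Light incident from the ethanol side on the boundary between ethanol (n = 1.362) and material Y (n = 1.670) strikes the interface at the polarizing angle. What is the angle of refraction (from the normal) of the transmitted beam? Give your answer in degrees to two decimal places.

First find Brewster's angle: tan θ_B = 1.670/1.362 = 1.2261, giving θ_B = 50.80°.
Since θ_B + θ_t = 90° at Brewster incidence, θ_t = 90° − 50.80° = 39.20°.

θ_t ≈ 39.20°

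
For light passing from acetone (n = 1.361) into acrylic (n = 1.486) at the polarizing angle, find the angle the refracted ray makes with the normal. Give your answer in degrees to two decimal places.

tan θ_B = n₂/n₁ = 1.486/1.361 = 1.0918, so θ_B = 47.51°.
At Brewster's angle the reflected and refracted rays are perpendicular, so θ_t = 90° − θ_B = 90° − 47.51° = 42.49°.

θ_t ≈ 42.49°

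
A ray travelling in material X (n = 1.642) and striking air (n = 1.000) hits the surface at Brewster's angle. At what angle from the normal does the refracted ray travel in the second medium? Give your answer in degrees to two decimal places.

θ_B = arctan(n₂/n₁) = arctan(1.000/1.642) = 31.34°.
The refracted ray is perpendicular to the reflected ray, so θ_t = 90° − θ_B = 58.66°.

θ_t ≈ 58.66°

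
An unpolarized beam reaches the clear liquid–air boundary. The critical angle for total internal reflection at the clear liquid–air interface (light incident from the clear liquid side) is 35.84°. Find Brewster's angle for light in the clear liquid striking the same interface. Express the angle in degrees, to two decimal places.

θ_B ≈ 30.35°

n₂/n₁ = sin θ_c = sin 35.84° = 0.5855.
tan θ_B equals the same ratio, so θ_B = arctan(0.5855) = 30.35°.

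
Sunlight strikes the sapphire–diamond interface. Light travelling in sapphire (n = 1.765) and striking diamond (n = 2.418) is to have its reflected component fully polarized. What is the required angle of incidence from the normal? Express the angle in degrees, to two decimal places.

θ_B ≈ 53.87°

tan θ_B = n₂/n₁ = 2.418/1.765 = 1.3700.
So θ_B = arctan 1.3700 = 53.87°.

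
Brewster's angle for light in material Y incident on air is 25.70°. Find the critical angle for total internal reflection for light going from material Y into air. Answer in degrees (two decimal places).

θ_c ≈ 28.77°

From Brewster, n₂/n₁ = tan θ_B = tan 25.70° = 0.4813.
Then sin θ_c = n₂/n₁ = 0.4813, so θ_c = arcsin 0.4813 = 28.77°.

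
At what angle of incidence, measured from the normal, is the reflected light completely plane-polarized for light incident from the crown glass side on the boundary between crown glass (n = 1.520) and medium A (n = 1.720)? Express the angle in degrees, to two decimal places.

The reflected p-component vanishes when tan θ_B = n₂/n₁.
Here n₂/n₁ = 1.720/1.520 = 1.1316, and Brewster's law gives tan θ_B = n₂/n₁. Taking the arctangent, θ_B = 48.53°.

θ_B ≈ 48.53°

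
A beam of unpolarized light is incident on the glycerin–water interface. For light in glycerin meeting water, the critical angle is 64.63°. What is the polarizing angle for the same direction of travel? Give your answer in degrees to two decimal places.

sin θ_c = n₂/n₁, so n₂/n₁ = sin 64.63° = 0.9036.
Brewster: tan θ_B = n₂/n₁ = 0.9036.
θ_B = arctan(0.9036) = 42.10°.

θ_B ≈ 42.10°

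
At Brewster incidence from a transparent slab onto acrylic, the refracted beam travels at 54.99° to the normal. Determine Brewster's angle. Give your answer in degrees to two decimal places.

θ_B ≈ 35.01°

Since the reflected and refracted rays are at right angles at the polarizing angle, θ_B + θ_t = 90°.
θ_B = 90° − 54.99° = 35.01°.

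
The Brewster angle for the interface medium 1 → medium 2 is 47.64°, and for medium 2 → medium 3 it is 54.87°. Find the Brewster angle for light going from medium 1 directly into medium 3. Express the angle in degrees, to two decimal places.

Each Brewster angle gives a ratio: n₂/n₁ = tan 47.64° = 1.0967, n₃/n₂ = tan 54.87° = 1.4213.
n₃/n₁ = 1.5587. Then tan θ_B(1→3) = n₃/n₁, so θ_B(1→3) = arctan(1.5587) = 57.32°.

θ_B ≈ 57.32°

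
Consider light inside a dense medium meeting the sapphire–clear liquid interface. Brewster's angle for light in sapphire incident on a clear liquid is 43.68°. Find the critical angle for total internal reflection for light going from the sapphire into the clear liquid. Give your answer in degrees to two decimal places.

tan θ_B = n₂/n₁ = tan 43.68° = 0.9550.
Total internal reflection: sin θ_c = n₂/n₁ = 0.9550.
θ_c = arcsin(0.9550) = 72.74°.

θ_c ≈ 72.74°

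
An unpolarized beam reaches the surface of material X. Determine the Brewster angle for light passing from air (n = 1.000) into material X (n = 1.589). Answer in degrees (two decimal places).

tan θ_B = n₂/n₁ = 1.589/1.000 = 1.5890.
So θ_B = arctan 1.5890 = 57.82°.

θ_B ≈ 57.82°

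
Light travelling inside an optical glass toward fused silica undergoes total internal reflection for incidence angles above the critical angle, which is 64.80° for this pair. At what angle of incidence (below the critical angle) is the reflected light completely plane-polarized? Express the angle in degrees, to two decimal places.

n₂/n₁ = sin θ_c = sin 64.80° = 0.9048.
tan θ_B equals the same ratio, so θ_B = arctan(0.9048) = 42.14°.

θ_B ≈ 42.14°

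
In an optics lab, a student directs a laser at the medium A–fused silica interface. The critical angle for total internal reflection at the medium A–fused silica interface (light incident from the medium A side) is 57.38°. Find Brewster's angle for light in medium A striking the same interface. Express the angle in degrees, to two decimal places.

At the critical angle sin θ_c = n₂/n₁, giving n₂/n₁ = sin 57.38° = 0.8423.
Then tan θ_B = n₂/n₁ = 0.8423, so θ_B = arctan 0.8423 = 40.11°.

θ_B ≈ 40.11°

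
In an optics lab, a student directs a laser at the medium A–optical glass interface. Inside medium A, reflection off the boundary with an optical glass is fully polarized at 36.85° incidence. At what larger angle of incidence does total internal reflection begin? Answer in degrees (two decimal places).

tan θ_B = n₂/n₁ = tan 36.85° = 0.7495.
Total internal reflection: sin θ_c = n₂/n₁ = 0.7495.
θ_c = arcsin(0.7495) = 48.54°.

θ_c ≈ 48.54°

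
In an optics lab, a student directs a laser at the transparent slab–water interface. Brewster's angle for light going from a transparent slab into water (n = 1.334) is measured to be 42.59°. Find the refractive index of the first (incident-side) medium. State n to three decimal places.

n ≈ 1.451

At Brewster's angle, tan θ_B = n₂/n₁ with n₁ on the incident side (a transparent slab) and n₂ on the transmitted side (water).
n₁ = n₂ / tan θ_B = 1.334 / tan 42.59° = 1.451.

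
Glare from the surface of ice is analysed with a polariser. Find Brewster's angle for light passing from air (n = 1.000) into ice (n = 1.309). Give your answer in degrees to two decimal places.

Brewster's condition: tan θ_B = n₂/n₁ = 1.309/1.000 = 1.3090.
θ_B = arctan(1.3090) = 52.62°.

θ_B ≈ 52.62°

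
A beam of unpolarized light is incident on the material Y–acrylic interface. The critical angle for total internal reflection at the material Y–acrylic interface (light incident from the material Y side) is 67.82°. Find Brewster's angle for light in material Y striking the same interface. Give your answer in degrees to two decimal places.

θ_B ≈ 42.80°

At the critical angle sin θ_c = n₂/n₁, giving n₂/n₁ = sin 67.82° = 0.9260.
Then tan θ_B = n₂/n₁ = 0.9260, so θ_B = arctan 0.9260 = 42.80°.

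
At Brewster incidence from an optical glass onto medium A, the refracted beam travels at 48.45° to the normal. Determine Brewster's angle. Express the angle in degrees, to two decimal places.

Since the reflected and refracted rays are at right angles at the polarizing angle, θ_B + θ_t = 90°.
So θ_B = 90° − θ_t = 90° − 48.45° = 41.55°.

θ_B ≈ 41.55°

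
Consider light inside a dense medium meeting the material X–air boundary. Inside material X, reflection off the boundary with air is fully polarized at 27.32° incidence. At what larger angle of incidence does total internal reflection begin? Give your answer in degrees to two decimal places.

θ_c ≈ 31.10°

n₂/n₁ = tan 27.32° = 0.5166; the critical angle satisfies sin θ_c = n₂/n₁.
θ_c = arcsin(0.5166) = 31.10°.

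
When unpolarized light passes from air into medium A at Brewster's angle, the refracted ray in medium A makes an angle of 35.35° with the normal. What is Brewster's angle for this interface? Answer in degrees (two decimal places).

θ_B ≈ 54.65°

At Brewster's angle the reflected and refracted rays are perpendicular, so θ_B + θ_t = 90°.
θ_B = 90° − 35.35° = 54.65°.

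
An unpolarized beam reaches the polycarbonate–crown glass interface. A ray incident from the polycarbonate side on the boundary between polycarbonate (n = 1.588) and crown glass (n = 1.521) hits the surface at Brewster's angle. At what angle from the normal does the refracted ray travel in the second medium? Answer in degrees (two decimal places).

tan θ_B = n₂/n₁ = 1.521/1.588 = 0.9578, so θ_B = 43.77°.
The refracted ray is perpendicular to the reflected ray, so θ_t = 90° − θ_B = 46.23°.

θ_t ≈ 46.23°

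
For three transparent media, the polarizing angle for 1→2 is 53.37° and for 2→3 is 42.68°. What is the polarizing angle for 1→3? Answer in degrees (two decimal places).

θ_B ≈ 51.12°

Each Brewster angle gives a ratio: n₂/n₁ = tan 53.37° = 1.3450, n₃/n₂ = tan 42.68° = 0.9221.
Multiplying, n₃/n₁ = 1.3450 × 0.9221 = 1.2403, and θ_B(1→3) = arctan 1.2403 = 51.12°.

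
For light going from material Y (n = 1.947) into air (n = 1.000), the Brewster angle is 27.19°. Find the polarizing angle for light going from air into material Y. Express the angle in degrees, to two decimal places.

Reversing the direction swaps n₁ and n₂, so tan θ_B' = 1/tan θ_B and θ_B' = 90° − θ_B.
Hence θ_B' = 90° − 27.19° = 62.81°.

θ_B' ≈ 62.81°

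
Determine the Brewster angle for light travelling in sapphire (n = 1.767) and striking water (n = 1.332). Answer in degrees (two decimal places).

θ_B ≈ 37.01°

Here n₂/n₁ = 1.332/1.767 = 0.7538, and Brewster's law gives tan θ_B = n₂/n₁. Taking the arctangent, θ_B = 37.01°.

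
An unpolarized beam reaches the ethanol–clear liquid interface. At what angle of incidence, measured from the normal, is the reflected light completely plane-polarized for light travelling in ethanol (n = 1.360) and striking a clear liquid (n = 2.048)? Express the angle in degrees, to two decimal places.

Here n₂/n₁ = 2.048/1.360 = 1.5059, and Brewster's law gives tan θ_B = n₂/n₁.
θ_B = arctan(1.5059) = 56.41°.

θ_B ≈ 56.41°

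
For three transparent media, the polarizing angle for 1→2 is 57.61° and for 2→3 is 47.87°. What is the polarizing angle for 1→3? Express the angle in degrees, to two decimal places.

Each Brewster angle gives a ratio: n₂/n₁ = tan 57.61° = 1.5764, n₃/n₂ = tan 47.87° = 1.1056.
So n₃/n₁ = (n₂/n₁)(n₃/n₂) = 1.5764 × 1.1056 = 1.7428.
θ_B(1→3) = arctan(1.7428) = 60.15°.

θ_B ≈ 60.15°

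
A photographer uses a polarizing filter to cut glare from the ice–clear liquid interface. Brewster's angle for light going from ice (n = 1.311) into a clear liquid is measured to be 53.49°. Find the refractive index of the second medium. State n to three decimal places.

n ≈ 1.771

Brewster's law: tan θ_B = n₂/n₁ (light incident in ice, refracted into a clear liquid).
n₂ = n₁ tan θ_B = 1.311 × tan 53.49° = 1.771.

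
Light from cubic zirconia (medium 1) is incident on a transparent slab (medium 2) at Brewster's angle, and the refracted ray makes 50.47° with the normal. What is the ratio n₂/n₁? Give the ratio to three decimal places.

n₂/n₁ ≈ 0.825

θ_B + θ_t = 90°, so θ_B = 90° − 50.47° = 39.53°.
Then n₂/n₁ = tan θ_B = tan 39.53° = 0.825.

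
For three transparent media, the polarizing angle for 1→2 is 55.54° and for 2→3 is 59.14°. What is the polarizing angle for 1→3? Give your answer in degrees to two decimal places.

n₂/n₁ = tan 55.54° = 1.4572 and n₃/n₂ = tan 59.14° = 1.6735.
n₃/n₁ = 2.4386. Then tan θ_B(1→3) = n₃/n₁, so θ_B(1→3) = arctan(2.4386) = 67.70°.

θ_B ≈ 67.70°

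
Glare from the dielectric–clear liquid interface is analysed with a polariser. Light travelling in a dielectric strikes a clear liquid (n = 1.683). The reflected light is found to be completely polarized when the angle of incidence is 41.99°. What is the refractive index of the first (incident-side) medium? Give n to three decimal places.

n ≈ 1.870

Full polarization of the reflected beam means tan θ_B = n₂/n₁, where n₁ is the incident medium (a dielectric).
n₁ = n₂ / tan θ_B = 1.683 / tan 41.99° = 1.870.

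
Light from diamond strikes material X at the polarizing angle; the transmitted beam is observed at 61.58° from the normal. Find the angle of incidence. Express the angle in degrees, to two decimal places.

Brewster's condition makes the reflected and refracted beams perpendicular: θ_B + θ_t = 90°.
θ_B = 90° − 61.58° = 28.42°.

θ_B ≈ 28.42°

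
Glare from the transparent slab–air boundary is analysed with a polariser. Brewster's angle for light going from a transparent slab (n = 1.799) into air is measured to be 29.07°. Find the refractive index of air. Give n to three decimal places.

n ≈ 1.000

Brewster's law: tan θ_B = n₂/n₁ (light incident in a transparent slab, refracted into air).
n₂ = n₁ tan θ_B = 1.799 × tan 29.07° = 1.000.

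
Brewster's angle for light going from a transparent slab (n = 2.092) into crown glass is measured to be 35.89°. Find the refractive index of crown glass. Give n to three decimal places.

At Brewster's angle, tan θ_B = n₂/n₁ with n₁ on the incident side (a transparent slab) and n₂ on the transmitted side (crown glass).
n₂ = n₁ tan θ_B = 2.092 × tan 35.89° = 1.514.

n ≈ 1.514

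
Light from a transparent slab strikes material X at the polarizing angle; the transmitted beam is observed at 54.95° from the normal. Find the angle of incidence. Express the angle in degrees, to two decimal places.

Brewster's condition makes the reflected and refracted beams perpendicular: θ_B + θ_t = 90°.
So θ_B = 90° − θ_t = 90° − 54.95° = 35.05°.

θ_B ≈ 35.05°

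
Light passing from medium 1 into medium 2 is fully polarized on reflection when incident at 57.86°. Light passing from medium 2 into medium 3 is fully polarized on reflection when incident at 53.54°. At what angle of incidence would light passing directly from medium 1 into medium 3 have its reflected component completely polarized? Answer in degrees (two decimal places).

n₂/n₁ = tan 57.86° = 1.5917 and n₃/n₂ = tan 53.54° = 1.3534.
Multiplying, n₃/n₁ = 1.5917 × 1.3534 = 2.1542, and θ_B(1→3) = arctan 2.1542 = 65.10°.

θ_B ≈ 65.10°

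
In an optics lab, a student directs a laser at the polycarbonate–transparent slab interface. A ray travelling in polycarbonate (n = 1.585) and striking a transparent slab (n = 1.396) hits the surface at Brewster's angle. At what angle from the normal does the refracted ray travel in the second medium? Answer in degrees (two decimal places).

θ_B = arctan(n₂/n₁) = arctan(1.396/1.585) = 41.37°.
At Brewster's angle the reflected and refracted rays are perpendicular, so θ_t = 90° − θ_B = 90° − 41.37° = 48.63°.

θ_t ≈ 48.63°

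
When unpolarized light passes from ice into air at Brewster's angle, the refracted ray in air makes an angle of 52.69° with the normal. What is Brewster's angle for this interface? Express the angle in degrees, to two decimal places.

θ_B ≈ 37.31°

Brewster's condition makes the reflected and refracted beams perpendicular: θ_B + θ_t = 90°.
θ_B = 90° − 52.69° = 37.31°.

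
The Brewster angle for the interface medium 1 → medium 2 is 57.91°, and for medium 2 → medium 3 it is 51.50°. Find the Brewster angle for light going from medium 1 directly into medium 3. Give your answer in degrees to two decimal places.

n₂/n₁ = tan 57.91° = 1.5948 and n₃/n₂ = tan 51.50° = 1.2572.
n₃/n₁ = 2.0049. Then tan θ_B(1→3) = n₃/n₁, so θ_B(1→3) = arctan(2.0049) = 63.49°.

θ_B ≈ 63.49°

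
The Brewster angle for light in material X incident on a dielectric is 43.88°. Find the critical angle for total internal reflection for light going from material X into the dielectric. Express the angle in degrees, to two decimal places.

θ_c ≈ 74.08°

n₂/n₁ = tan 43.88° = 0.9616; the critical angle satisfies sin θ_c = n₂/n₁.
θ_c = arcsin(0.9616) = 74.08°.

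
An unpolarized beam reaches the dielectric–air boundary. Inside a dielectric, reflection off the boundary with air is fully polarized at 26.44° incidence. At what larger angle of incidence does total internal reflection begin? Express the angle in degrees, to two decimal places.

θ_c ≈ 29.82°

tan θ_B = n₂/n₁ = tan 26.44° = 0.4973.
Total internal reflection: sin θ_c = n₂/n₁ = 0.4973.
θ_c = arcsin(0.4973) = 29.82°.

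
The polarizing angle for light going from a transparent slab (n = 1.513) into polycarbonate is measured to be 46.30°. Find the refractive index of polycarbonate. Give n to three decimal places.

Brewster's law: tan θ_B = n₂/n₁ (light incident in a transparent slab, refracted into polycarbonate).
n₂ = n₁ tan θ_B = 1.513 × tan 46.30° = 1.583.

n ≈ 1.583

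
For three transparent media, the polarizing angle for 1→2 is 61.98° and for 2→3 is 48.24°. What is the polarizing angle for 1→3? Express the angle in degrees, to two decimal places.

Each Brewster angle gives a ratio: n₂/n₁ = tan 61.98° = 1.8791, n₃/n₂ = tan 48.24° = 1.1200.
Multiplying, n₃/n₁ = 1.8791 × 1.1200 = 2.1047, and θ_B(1→3) = arctan 2.1047 = 64.59°.

θ_B ≈ 64.59°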